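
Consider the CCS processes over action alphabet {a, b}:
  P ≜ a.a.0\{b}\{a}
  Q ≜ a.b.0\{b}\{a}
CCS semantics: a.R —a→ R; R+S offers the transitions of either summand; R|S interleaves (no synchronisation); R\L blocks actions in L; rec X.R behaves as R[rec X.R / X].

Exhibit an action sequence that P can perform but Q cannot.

aa

Reachable graph of P (3 states):
  p0 = a.a.0\{b}\{a} ⊢ --a--▸ p1
  p1 = a.0\{b}\{a} ⊢ --a--▸ p2
  p2 = 0\{b}\{a} ⊢ (no moves)
Reachable graph of Q (3 states):
  q0 = a.b.0\{b}\{a} ⊢ --a--▸ q1
  q1 = b.0\{b}\{a} ⊢ --b--▸ q2
  q2 = 0\{b}\{a} ⊢ (no moves)
Executing aa from P (initial set {p0}):
  step 1 (a): {p1}
  step 2 (a): {p2}
  — P admits the full trace.
Executing aa from Q (initial set {q0}):
  step 1 (a): {q1}
  step 2 (a): no successor for Q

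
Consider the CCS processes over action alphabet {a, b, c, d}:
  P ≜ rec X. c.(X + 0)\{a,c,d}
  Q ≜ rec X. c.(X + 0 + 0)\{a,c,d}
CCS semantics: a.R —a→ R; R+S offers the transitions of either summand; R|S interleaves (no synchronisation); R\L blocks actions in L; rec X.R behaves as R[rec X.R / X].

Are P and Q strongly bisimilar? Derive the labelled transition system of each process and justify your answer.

Reachable graph of P (2 states):
  s0 = rec X. c.(X + 0)\{a,c,d} → —c→ s1
  s1 = ((rec X. c.(X + 0)\{a,c,d}) + 0)\{a,c,d} → (no moves)
Reachable graph of Q (2 states):
  t0 = rec X. c.(X + 0 + 0)\{a,c,d} → —c→ t1
  t1 = ((rec X. c.(X + 0 + 0)\{a,c,d}) + 0 + 0)\{a,c,d} → (no moves)
Coarsest stable partition (strong bisimilarity classes):
  B0 = {s0, t0}
  B1 = {s1, t1}
s0 ∈ B0, t0 ∈ B0 → same block

YES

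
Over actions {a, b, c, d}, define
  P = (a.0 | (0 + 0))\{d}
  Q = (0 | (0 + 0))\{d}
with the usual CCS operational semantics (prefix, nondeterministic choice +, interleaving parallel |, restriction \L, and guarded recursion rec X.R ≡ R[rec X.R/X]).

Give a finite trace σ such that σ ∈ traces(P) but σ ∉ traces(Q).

a

LTS(P): 2 reachable states
  p0 = (a.0 | (0 + 0))\{d} has moves =a=> p1
  p1 = (0 | (0 + 0))\{d} has moves stopped
LTS(Q): 1 reachable states
  q0 = (0 | (0 + 0))\{d} has moves stopped
Run σ = ⟨a⟩ on P: start {p0}
  [1] a ⇒ {p1}
  ✓ P
Run σ = ⟨a⟩ on Q: start {q0}
  [1] a ⇒ ∅ (Q stuck)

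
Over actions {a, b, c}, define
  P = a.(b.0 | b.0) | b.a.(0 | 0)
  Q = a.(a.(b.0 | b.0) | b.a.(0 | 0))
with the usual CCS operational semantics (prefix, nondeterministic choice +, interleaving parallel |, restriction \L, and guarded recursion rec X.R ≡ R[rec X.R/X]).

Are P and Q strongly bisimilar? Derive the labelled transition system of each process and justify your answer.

Reachable graph of P (15 states):
  s0 = a.(b.0 | b.0) | b.a.(0 | 0) | —a→ s1, —b→ s2
  s1 = b.0 | b.0 | b.a.(0 | 0) | —b→ s3, —b→ s4, —b→ s5
  s2 = a.(b.0 | b.0) | a.(0 | 0) | —a→ s5, —a→ s6
  s3 = 0 | b.0 | b.a.(0 | 0) | —b→ s7, —b→ s8
  s4 = b.0 | 0 | b.a.(0 | 0) | —b→ s7, —b→ s9
  s5 = b.0 | b.0 | a.(0 | 0) | —a→ s10, —b→ s8, —b→ s9
  s6 = a.(b.0 | b.0) | (0 | 0) | —a→ s10
  s7 = 0 | 0 | b.a.(0 | 0) | —b→ s11
  s8 = 0 | b.0 | a.(0 | 0) | —a→ s12, —b→ s11
  s9 = b.0 | 0 | a.(0 | 0) | —a→ s13, —b→ s11
  s10 = b.0 | b.0 | (0 | 0) | —b→ s12, —b→ s13
  s11 = 0 | 0 | a.(0 | 0) | —a→ s14
  s12 = 0 | b.0 | (0 | 0) | —b→ s14
  s13 = b.0 | 0 | (0 | 0) | —b→ s14
  s14 = 0 | 0 | (0 | 0) | (no moves)
Reachable graph of Q (16 states):
  t0 = a.(a.(b.0 | b.0) | b.a.(0 | 0)) | —a→ t1
  t1 = a.(b.0 | b.0) | b.a.(0 | 0) | —a→ t2, —b→ t3
  t2 = b.0 | b.0 | b.a.(0 | 0) | —b→ t4, —b→ t5, —b→ t6
  t3 = a.(b.0 | b.0) | a.(0 | 0) | —a→ t6, —a→ t7
  t4 = 0 | b.0 | b.a.(0 | 0) | —b→ t8, —b→ t9
  t5 = b.0 | 0 | b.a.(0 | 0) | —b→ t10, —b→ t8
  t6 = b.0 | b.0 | a.(0 | 0) | —a→ t11, —b→ t10, —b→ t9
  t7 = a.(b.0 | b.0) | (0 | 0) | —a→ t11
  t8 = 0 | 0 | b.a.(0 | 0) | —b→ t12
  t9 = 0 | b.0 | a.(0 | 0) | —a→ t13, —b→ t12
  t10 = b.0 | 0 | a.(0 | 0) | —a→ t14, —b→ t12
  t11 = b.0 | b.0 | (0 | 0) | —b→ t13, —b→ t14
  t12 = 0 | 0 | a.(0 | 0) | —a→ t15
  t13 = 0 | b.0 | (0 | 0) | —b→ t15
  t14 = b.0 | 0 | (0 | 0) | —b→ t15
  t15 = 0 | 0 | (0 | 0) | (no moves)
Coarsest stable partition (strong bisimilarity classes):
  B0 = {s0, t1}
  B1 = {s2, t3}
  B2 = {s5, t6}
  B3 = {s10, t11}
  B4 = {s12, s13, t13, t14}
  B5 = {s14, t15}
  B6 = {s8, s9, t10, t9}
  B7 = {s11, t12}
  B8 = {s6, t7}
  B9 = {s1, t2}
  B10 = {s3, s4, t4, t5}
  B11 = {s7, t8}
  B12 = {t0}
s0 ∈ B0, t0 ∈ B12 → different blocks

NO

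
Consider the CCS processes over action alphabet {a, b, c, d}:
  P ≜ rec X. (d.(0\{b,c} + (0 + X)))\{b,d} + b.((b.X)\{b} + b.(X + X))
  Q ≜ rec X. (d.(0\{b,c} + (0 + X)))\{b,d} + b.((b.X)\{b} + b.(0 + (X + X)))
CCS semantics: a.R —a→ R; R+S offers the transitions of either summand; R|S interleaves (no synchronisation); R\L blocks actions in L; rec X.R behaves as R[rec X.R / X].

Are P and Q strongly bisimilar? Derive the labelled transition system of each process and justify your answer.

LTS(P): 3 reachable states
  p0 = rec X. (d.(0\{b,c} + (0 + X)))\{b,d} + b.((b.X)\{b} + b.(X + X)) :: -b-> p1
  p1 = (b.(rec X. (d.(0\{b,c} + (0 + X)))\{b,d} + b.((b.X)\{b} + b.(X + X))))\{b} + b.((rec X. (d.(0\{b,c} + (0 + X)))\{b,d} + b.((b.X)\{b} + b.(X + X))) + (rec X. (d.(0\{b,c} + (0 + X)))\{b,d} + b.((b.X)\{b} + b.(X + X)))) :: -b-> p2
  p2 = (rec X. (d.(0\{b,c} + (0 + X)))\{b,d} + b.((b.X)\{b} + b.(X + X))) + (rec X. (d.(0\{b,c} + (0 + X)))\{b,d} + b.((b.X)\{b} + b.(X + X))) :: -b-> p1
LTS(Q): 3 reachable states
  q0 = rec X. (d.(0\{b,c} + (0 + X)))\{b,d} + b.((b.X)\{b} + b.(0 + (X + X))) :: -b-> q1
  q1 = (b.(rec X. (d.(0\{b,c} + (0 + X)))\{b,d} + b.((b.X)\{b} + b.(0 + (X + X)))))\{b} + b.(0 + ((rec X. (d.(0\{b,c} + (0 + X)))\{b,d} + b.((b.X)\{b} + b.(0 + (X + X)))) + (rec X. (d.(0\{b,c} + (0 + X)))\{b,d} + b.((b.X)\{b} + b.(0 + (X + X)))))) :: -b-> q2
  q2 = 0 + ((rec X. (d.(0\{b,c} + (0 + X)))\{b,d} + b.((b.X)\{b} + b.(0 + (X + X)))) + (rec X. (d.(0\{b,c} + (0 + X)))\{b,d} + b.((b.X)\{b} + b.(0 + (X + X))))) :: -b-> q1
Bisimilarity quotient blocks:
  B0 = {p0, p1, p2, q0, q1, q2}
p0 ∈ B0, q0 ∈ B0 → same block

P ~ Q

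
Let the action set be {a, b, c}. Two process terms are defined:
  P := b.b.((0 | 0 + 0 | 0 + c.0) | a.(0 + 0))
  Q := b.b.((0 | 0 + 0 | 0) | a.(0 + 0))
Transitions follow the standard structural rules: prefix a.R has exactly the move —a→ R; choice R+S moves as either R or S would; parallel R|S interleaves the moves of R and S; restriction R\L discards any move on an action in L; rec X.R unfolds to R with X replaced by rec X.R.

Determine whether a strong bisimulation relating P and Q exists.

LTS(P): 6 reachable states
  p0 = b.b.((0 | 0 + 0 | 0 + c.0) | a.(0 + 0)) | ··b··> p1
  p1 = b.((0 | 0 + 0 | 0 + c.0) | a.(0 + 0)) | ··b··> p2
  p2 = (0 | 0 + 0 | 0 + c.0) | a.(0 + 0) | ··a··> p3, ··c··> p4
  p3 = (0 | 0 + 0 | 0 + c.0) | (0 + 0) | ··c··> p5
  p4 = 0 | a.(0 + 0) | ··a··> p5
  p5 = 0 | (0 + 0) | (no moves)
LTS(Q): 4 reachable states
  q0 = b.b.((0 | 0 + 0 | 0) | a.(0 + 0)) | ··b··> q1
  q1 = b.((0 | 0 + 0 | 0) | a.(0 + 0)) | ··b··> q2
  q2 = (0 | 0 + 0 | 0) | a.(0 + 0) | ··a··> q3
  q3 = (0 | 0 + 0 | 0) | (0 + 0) | (no moves)
Bisimilarity quotient blocks:
  B0 = {p0}
  B1 = {p1}
  B2 = {p2}
  B3 = {p3}
  B4 = {p5, q3}
  B5 = {p4, q2}
  B6 = {q0}
  B7 = {q1}
p0 ∈ B0, q0 ∈ B6 → different blocks

NO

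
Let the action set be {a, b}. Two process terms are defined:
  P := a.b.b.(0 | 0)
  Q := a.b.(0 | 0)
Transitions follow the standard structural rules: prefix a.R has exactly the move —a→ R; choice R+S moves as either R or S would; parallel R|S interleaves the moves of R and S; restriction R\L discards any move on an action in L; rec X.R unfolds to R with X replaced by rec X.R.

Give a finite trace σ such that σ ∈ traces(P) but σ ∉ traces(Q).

abb

P's transition system — 4 states:
  m0 = a.b.b.(0 | 0) → -a-> m1
  m1 = b.b.(0 | 0) → -b-> m2
  m2 = b.(0 | 0) → -b-> m3
  m3 = 0 | 0 → ∅
Q's transition system — 3 states:
  n0 = a.b.(0 | 0) → -a-> n1
  n1 = b.(0 | 0) → -b-> n2
  n2 = 0 | 0 → ∅
Executing abb from P (initial set {m0}):
  step 1 (a): {m1}
  step 2 (b): {m2}
  step 3 (b): {m3}
  — P admits the full trace.
Executing abb from Q (initial set {n0}):
  step 1 (a): {n1}
  step 2 (b): {n2}
  step 3 (b): ∅  — Q cannot continue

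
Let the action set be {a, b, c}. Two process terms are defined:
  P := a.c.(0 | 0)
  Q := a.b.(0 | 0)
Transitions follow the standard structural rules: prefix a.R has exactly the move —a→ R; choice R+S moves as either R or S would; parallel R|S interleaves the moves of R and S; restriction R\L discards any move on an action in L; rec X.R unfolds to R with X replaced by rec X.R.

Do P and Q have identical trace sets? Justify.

trace-distinct — witness ⟨ac⟩

P's transition system — 3 states:
  m0 = a.c.(0 | 0) → -a-> m1
  m1 = c.(0 | 0) → -c-> m2
  m2 = 0 | 0 → (no moves)
Q's transition system — 3 states:
  n0 = a.b.(0 | 0) → -a-> n1
  n1 = b.(0 | 0) → -b-> n2
  n2 = 0 | 0 → (no moves)
Executing ac from P (initial set {m0}):
  after a @ step 1: {m1}
  after c @ step 2: {m2}
  P completes σ.
Executing ac from Q (initial set {n0}):
  after a @ step 1: {n1}
  after c @ step 2: ∅ (Q stuck)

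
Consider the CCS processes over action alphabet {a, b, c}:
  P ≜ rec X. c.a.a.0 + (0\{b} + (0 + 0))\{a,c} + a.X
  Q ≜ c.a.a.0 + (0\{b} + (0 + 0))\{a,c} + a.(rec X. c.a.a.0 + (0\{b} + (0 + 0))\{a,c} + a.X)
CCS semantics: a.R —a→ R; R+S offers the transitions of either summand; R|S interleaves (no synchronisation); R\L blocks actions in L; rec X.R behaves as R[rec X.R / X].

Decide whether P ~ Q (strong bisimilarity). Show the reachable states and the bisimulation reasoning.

LTS(P): 4 reachable states
  m0 = rec X. c.a.a.0 + (0\{b} + (0 + 0))\{a,c} + a.X → ··a··> m0, ··c··> m1
  m1 = a.a.0 → ··a··> m2
  m2 = a.0 → ··a··> m3
  m3 = 0 → ∅
LTS(Q): 5 reachable states
  n0 = c.a.a.0 + (0\{b} + (0 + 0))\{a,c} + a.(rec X. c.a.a.0 + (0\{b} + (0 + 0))\{a,c} + a.X) → ··a··> n1, ··c··> n2
  n1 = rec X. c.a.a.0 + (0\{b} + (0 + 0))\{a,c} + a.X → ··a··> n1, ··c··> n2
  n2 = a.a.0 → ··a··> n3
  n3 = a.0 → ··a··> n4
  n4 = 0 → ∅
Partition-refinement fixed point:
  B0 = {m0, n0, n1}
  B1 = {m1, n2}
  B2 = {m2, n3}
  B3 = {m3, n4}
m0 ∈ B0, n0 ∈ B0 → same block

YES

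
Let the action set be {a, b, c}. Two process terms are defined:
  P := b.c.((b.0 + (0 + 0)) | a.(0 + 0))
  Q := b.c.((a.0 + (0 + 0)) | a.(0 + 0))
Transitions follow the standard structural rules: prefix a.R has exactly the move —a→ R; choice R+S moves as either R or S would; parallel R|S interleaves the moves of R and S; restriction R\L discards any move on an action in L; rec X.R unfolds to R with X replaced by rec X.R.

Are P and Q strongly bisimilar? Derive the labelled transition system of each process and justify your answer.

not bisimilar

LTS(P): 6 reachable states
  p0 = b.c.((b.0 + (0 + 0)) | a.(0 + 0)) has moves —b→ p1
  p1 = c.((b.0 + (0 + 0)) | a.(0 + 0)) has moves —c→ p2
  p2 = (b.0 + (0 + 0)) | a.(0 + 0) has moves —a→ p3, —b→ p4
  p3 = (b.0 + (0 + 0)) | (0 + 0) has moves —b→ p5
  p4 = 0 | a.(0 + 0) has moves —a→ p5
  p5 = 0 | (0 + 0) has moves deadlocked
LTS(Q): 6 reachable states
  q0 = b.c.((a.0 + (0 + 0)) | a.(0 + 0)) has moves —b→ q1
  q1 = c.((a.0 + (0 + 0)) | a.(0 + 0)) has moves —c→ q2
  q2 = (a.0 + (0 + 0)) | a.(0 + 0) has moves —a→ q3, —a→ q4
  q3 = (a.0 + (0 + 0)) | (0 + 0) has moves —a→ q5
  q4 = 0 | a.(0 + 0) has moves —a→ q5
  q5 = 0 | (0 + 0) has moves deadlocked
Coarsest stable partition (strong bisimilarity classes):
  B0 = {p0}
  B1 = {p1}
  B2 = {p2}
  B3 = {p3}
  B4 = {p5, q5}
  B5 = {p4, q3, q4}
  B6 = {q0}
  B7 = {q1}
  B8 = {q2}
p0 ∈ B0, q0 ∈ B6 → different blocks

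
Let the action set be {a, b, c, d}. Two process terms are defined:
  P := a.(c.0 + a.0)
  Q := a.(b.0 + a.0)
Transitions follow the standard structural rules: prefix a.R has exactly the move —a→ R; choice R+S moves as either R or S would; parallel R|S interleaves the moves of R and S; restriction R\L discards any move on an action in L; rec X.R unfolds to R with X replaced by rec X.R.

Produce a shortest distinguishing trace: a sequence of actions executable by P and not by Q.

Reachable graph of P (3 states):
  p0 = a.(c.0 + a.0) | -a-> p1
  p1 = c.0 + a.0 | -a-> p2, -c-> p2
  p2 = 0 | ·
Reachable graph of Q (3 states):
  q0 = a.(b.0 + a.0) | -a-> q1
  q1 = b.0 + a.0 | -a-> q2, -b-> q2
  q2 = 0 | ·
Executing ac from P (initial set {p0}):
  after a @ step 1: {p1}
  after c @ step 2: {p2}
  ✓ P
Executing ac from Q (initial set {q0}):
  after a @ step 1: {q1}
  after c @ step 2: no successor for Q

ac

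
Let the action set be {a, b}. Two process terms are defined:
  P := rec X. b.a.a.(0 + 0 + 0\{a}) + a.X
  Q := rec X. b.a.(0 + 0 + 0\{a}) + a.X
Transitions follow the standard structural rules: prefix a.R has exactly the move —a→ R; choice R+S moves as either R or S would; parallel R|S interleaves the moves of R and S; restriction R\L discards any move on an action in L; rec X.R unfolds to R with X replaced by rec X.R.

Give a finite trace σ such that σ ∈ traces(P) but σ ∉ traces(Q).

baa

P's transition system — 4 states:
  m0 = rec X. b.a.a.(0 + 0 + 0\{a}) + a.X :: --a--▸ m0, --b--▸ m1
  m1 = a.a.(0 + 0 + 0\{a}) :: --a--▸ m2
  m2 = a.(0 + 0 + 0\{a}) :: --a--▸ m3
  m3 = 0 + 0 + 0\{a} :: ·
Q's transition system — 3 states:
  n0 = rec X. b.a.(0 + 0 + 0\{a}) + a.X :: --a--▸ n0, --b--▸ n1
  n1 = a.(0 + 0 + 0\{a}) :: --a--▸ n2
  n2 = 0 + 0 + 0\{a} :: ·
Trace ⟨baa⟩ through P, begin at {m0}:
  step 1 (b): {m1}
  step 2 (a): {m2}
  step 3 (a): {m3}
  — P admits the full trace.
Trace ⟨baa⟩ through Q, begin at {n0}:
  step 1 (b): {n1}
  step 2 (a): {n2}
  step 3 (a): ∅ (Q stuck)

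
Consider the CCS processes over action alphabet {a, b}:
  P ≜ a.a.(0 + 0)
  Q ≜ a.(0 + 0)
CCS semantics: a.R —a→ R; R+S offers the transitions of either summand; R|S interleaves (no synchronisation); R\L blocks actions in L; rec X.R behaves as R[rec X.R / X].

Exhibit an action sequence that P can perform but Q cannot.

aa

Reachable graph of P (3 states):
  s0 = a.a.(0 + 0) has moves —a→ s1
  s1 = a.(0 + 0) has moves —a→ s2
  s2 = 0 + 0 has moves ∅
Reachable graph of Q (2 states):
  t0 = a.(0 + 0) has moves —a→ t1
  t1 = 0 + 0 has moves ∅
Trace ⟨aa⟩ through P, begin at {s0}:
  after a @ step 1: {s1}
  after a @ step 2: {s2}
  P completes σ.
Trace ⟨aa⟩ through Q, begin at {t0}:
  after a @ step 1: {t1}
  after a @ step 2: ∅  — Q cannot continue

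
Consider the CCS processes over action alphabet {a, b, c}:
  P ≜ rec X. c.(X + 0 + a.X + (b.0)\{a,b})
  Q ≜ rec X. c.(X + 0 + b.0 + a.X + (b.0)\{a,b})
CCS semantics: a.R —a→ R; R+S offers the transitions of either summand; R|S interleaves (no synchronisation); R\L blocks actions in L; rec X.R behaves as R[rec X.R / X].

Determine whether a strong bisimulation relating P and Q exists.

P ≁ Q

P's transition system — 2 states:
  u0 = rec X. c.(X + 0 + a.X + (b.0)\{a,b}) :: ··c··> u1
  u1 = (rec X. c.(X + 0 + a.X + (b.0)\{a,b})) + 0 + a.(rec X. c.(X + 0 + a.X + (b.0)\{a,b})) + (b.0)\{a,b} :: ··a··> u0, ··c··> u1
Q's transition system — 3 states:
  v0 = rec X. c.(X + 0 + b.0 + a.X + (b.0)\{a,b}) :: ··c··> v1
  v1 = (rec X. c.(X + 0 + b.0 + a.X + (b.0)\{a,b})) + 0 + b.0 + a.(rec X. c.(X + 0 + b.0 + a.X + (b.0)\{a,b})) + (b.0)\{a,b} :: ··a··> v0, ··b··> v2, ··c··> v1
  v2 = 0 :: deadlocked
Coarsest stable partition (strong bisimilarity classes):
  B0 = {u0}
  B1 = {u1}
  B2 = {v0}
  B3 = {v1}
  B4 = {v2}
u0 ∈ B0, v0 ∈ B2 → different blocks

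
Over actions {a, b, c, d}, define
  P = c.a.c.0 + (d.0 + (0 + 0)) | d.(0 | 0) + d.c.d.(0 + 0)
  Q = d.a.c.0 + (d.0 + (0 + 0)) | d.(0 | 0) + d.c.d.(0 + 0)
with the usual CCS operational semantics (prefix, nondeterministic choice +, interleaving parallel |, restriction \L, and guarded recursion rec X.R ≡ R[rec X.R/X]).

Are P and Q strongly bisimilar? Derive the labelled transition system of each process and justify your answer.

LTS(P): 10 reachable states
  p0 = c.a.c.0 + (d.0 + (0 + 0)) | d.(0 | 0) + d.c.d.(0 + 0) :: —c→ p1, —d→ p2, —d→ p3, —d→ p4
  p1 = a.c.0 :: —a→ p5
  p2 = (d.0 + (0 + 0)) | (0 | 0) :: —d→ p6
  p3 = 0 | d.(0 | 0) :: —d→ p6
  p4 = c.d.(0 + 0) :: —c→ p7
  p5 = c.0 :: —c→ p8
  p6 = 0 | (0 | 0) :: stopped
  p7 = d.(0 + 0) :: —d→ p9
  p8 = 0 :: stopped
  p9 = 0 + 0 :: stopped
LTS(Q): 10 reachable states
  q0 = d.a.c.0 + (d.0 + (0 + 0)) | d.(0 | 0) + d.c.d.(0 + 0) :: —d→ q1, —d→ q2, —d→ q3, —d→ q4
  q1 = (d.0 + (0 + 0)) | (0 | 0) :: —d→ q5
  q2 = 0 | d.(0 | 0) :: —d→ q5
  q3 = a.c.0 :: —a→ q6
  q4 = c.d.(0 + 0) :: —c→ q7
  q5 = 0 | (0 | 0) :: stopped
  q6 = c.0 :: —c→ q8
  q7 = d.(0 + 0) :: —d→ q9
  q8 = 0 :: stopped
  q9 = 0 + 0 :: stopped
Partition-refinement fixed point:
  B0 = {p0}
  B1 = {p2, p3, p7, q1, q2, q7}
  B2 = {p6, p8, p9, q5, q8, q9}
  B3 = {p1, q3}
  B4 = {p5, q6}
  B5 = {p4, q4}
  B6 = {q0}
p0 ∈ B0, q0 ∈ B6 → different blocks

P ≁ Q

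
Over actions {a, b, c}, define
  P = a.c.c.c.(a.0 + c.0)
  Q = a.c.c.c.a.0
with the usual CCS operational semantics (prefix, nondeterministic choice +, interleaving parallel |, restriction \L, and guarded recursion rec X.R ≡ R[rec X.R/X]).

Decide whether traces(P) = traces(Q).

traces(P) ≠ traces(Q) — witness ⟨acccc⟩

P's transition system — 6 states:
  u0 = a.c.c.c.(a.0 + c.0) ⊢ -a-> u1
  u1 = c.c.c.(a.0 + c.0) ⊢ -c-> u2
  u2 = c.c.(a.0 + c.0) ⊢ -c-> u3
  u3 = c.(a.0 + c.0) ⊢ -c-> u4
  u4 = a.0 + c.0 ⊢ -a-> u5, -c-> u5
  u5 = 0 ⊢ (no moves)
Q's transition system — 6 states:
  v0 = a.c.c.c.a.0 ⊢ -a-> v1
  v1 = c.c.c.a.0 ⊢ -c-> v2
  v2 = c.c.a.0 ⊢ -c-> v3
  v3 = c.a.0 ⊢ -c-> v4
  v4 = a.0 ⊢ -a-> v5
  v5 = 0 ⊢ (no moves)
Run σ = ⟨acccc⟩ on P: start {u0}
  step 1 (a): {u1}
  step 2 (c): {u2}
  step 3 (c): {u3}
  step 4 (c): {u4}
  step 5 (c): {u5}
  P completes σ.
Run σ = ⟨acccc⟩ on Q: start {v0}
  step 1 (a): {v1}
  step 2 (c): {v2}
  step 3 (c): {v3}
  step 4 (c): {v4}
  step 5 (c): no successor for Q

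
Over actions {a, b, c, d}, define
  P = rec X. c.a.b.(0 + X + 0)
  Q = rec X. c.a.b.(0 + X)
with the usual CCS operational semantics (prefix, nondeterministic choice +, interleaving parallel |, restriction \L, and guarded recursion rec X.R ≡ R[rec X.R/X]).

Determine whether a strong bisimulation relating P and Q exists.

bisimilar

LTS(P): 4 reachable states
  m0 = rec X. c.a.b.(0 + X + 0) :: ··c··> m1
  m1 = a.b.(0 + (rec X. c.a.b.(0 + X + 0)) + 0) :: ··a··> m2
  m2 = b.(0 + (rec X. c.a.b.(0 + X + 0)) + 0) :: ··b··> m3
  m3 = 0 + (rec X. c.a.b.(0 + X + 0)) + 0 :: ··c··> m1
LTS(Q): 4 reachable states
  n0 = rec X. c.a.b.(0 + X) :: ··c··> n1
  n1 = a.b.(0 + (rec X. c.a.b.(0 + X))) :: ··a··> n2
  n2 = b.(0 + (rec X. c.a.b.(0 + X))) :: ··b··> n3
  n3 = 0 + (rec X. c.a.b.(0 + X)) :: ··c··> n1
Coarsest stable partition (strong bisimilarity classes):
  B0 = {m0, m3, n0, n3}
  B1 = {m1, n1}
  B2 = {m2, n2}
m0 ∈ B0, n0 ∈ B0 → same block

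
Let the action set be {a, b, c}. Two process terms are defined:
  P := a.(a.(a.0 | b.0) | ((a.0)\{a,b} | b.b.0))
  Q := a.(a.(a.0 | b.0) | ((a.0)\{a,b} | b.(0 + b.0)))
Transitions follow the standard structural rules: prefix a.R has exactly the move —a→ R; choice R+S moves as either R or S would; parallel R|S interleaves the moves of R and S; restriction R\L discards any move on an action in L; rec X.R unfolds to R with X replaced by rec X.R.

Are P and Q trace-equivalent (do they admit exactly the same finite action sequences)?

P's transition system — 16 states:
  s0 = a.(a.(a.0 | b.0) | ((a.0)\{a,b} | b.b.0)) → -a-> s1
  s1 = a.(a.0 | b.0) | ((a.0)\{a,b} | b.b.0) → -a-> s2, -b-> s3
  s2 = a.0 | b.0 | ((a.0)\{a,b} | b.b.0) → -a-> s4, -b-> s5, -b-> s6
  s3 = a.(a.0 | b.0) | ((a.0)\{a,b} | b.0) → -a-> s6, -b-> s7
  s4 = 0 | b.0 | ((a.0)\{a,b} | b.b.0) → -b-> s8, -b-> s9
  s5 = a.0 | 0 | ((a.0)\{a,b} | b.b.0) → -a-> s8, -b-> s10
  s6 = a.0 | b.0 | ((a.0)\{a,b} | b.0) → -a-> s9, -b-> s10, -b-> s11
  s7 = a.(a.0 | b.0) | ((a.0)\{a,b} | 0) → -a-> s11
  s8 = 0 | 0 | ((a.0)\{a,b} | b.b.0) → -b-> s12
  s9 = 0 | b.0 | ((a.0)\{a,b} | b.0) → -b-> s12, -b-> s13
  s10 = a.0 | 0 | ((a.0)\{a,b} | b.0) → -a-> s12, -b-> s14
  s11 = a.0 | b.0 | ((a.0)\{a,b} | 0) → -a-> s13, -b-> s14
  s12 = 0 | 0 | ((a.0)\{a,b} | b.0) → -b-> s15
  s13 = 0 | b.0 | ((a.0)\{a,b} | 0) → -b-> s15
  s14 = a.0 | 0 | ((a.0)\{a,b} | 0) → -a-> s15
  s15 = 0 | 0 | ((a.0)\{a,b} | 0) → stopped
Q's transition system — 16 states:
  t0 = a.(a.(a.0 | b.0) | ((a.0)\{a,b} | b.(0 + b.0))) → -a-> t1
  t1 = a.(a.0 | b.0) | ((a.0)\{a,b} | b.(0 + b.0)) → -a-> t2, -b-> t3
  t2 = a.0 | b.0 | ((a.0)\{a,b} | b.(0 + b.0)) → -a-> t4, -b-> t5, -b-> t6
  t3 = a.(a.0 | b.0) | ((a.0)\{a,b} | (0 + b.0)) → -a-> t6, -b-> t7
  t4 = 0 | b.0 | ((a.0)\{a,b} | b.(0 + b.0)) → -b-> t8, -b-> t9
  t5 = a.0 | 0 | ((a.0)\{a,b} | b.(0 + b.0)) → -a-> t8, -b-> t10
  t6 = a.0 | b.0 | ((a.0)\{a,b} | (0 + b.0)) → -a-> t9, -b-> t10, -b-> t11
  t7 = a.(a.0 | b.0) | ((a.0)\{a,b} | 0) → -a-> t11
  t8 = 0 | 0 | ((a.0)\{a,b} | b.(0 + b.0)) → -b-> t12
  t9 = 0 | b.0 | ((a.0)\{a,b} | (0 + b.0)) → -b-> t12, -b-> t13
  t10 = a.0 | 0 | ((a.0)\{a,b} | (0 + b.0)) → -a-> t12, -b-> t14
  t11 = a.0 | b.0 | ((a.0)\{a,b} | 0) → -a-> t13, -b-> t14
  t12 = 0 | 0 | ((a.0)\{a,b} | (0 + b.0)) → -b-> t15
  t13 = 0 | b.0 | ((a.0)\{a,b} | 0) → -b-> t15
  t14 = a.0 | 0 | ((a.0)\{a,b} | 0) → -a-> t15
  t15 = 0 | 0 | ((a.0)\{a,b} | 0) → stopped
Bisimilarity quotient blocks:
  B0 = {s0, t0}
  B1 = {s1, t1}
  B2 = {s2, t2}
  B3 = {s5, s6, t5, t6}
  B4 = {s10, s11, t10, t11}
  B5 = {s12, s13, t12, t13}
  B6 = {s15, t15}
  B7 = {s14, t14}
  B8 = {s8, s9, t8, t9}
  B9 = {s4, t4}
  B10 = {s3, t3}
  B11 = {s7, t7}
s0 ∈ B0, t0 ∈ B0 → same block
Bisimilar ⇒ trace-equivalent.

trace-equivalent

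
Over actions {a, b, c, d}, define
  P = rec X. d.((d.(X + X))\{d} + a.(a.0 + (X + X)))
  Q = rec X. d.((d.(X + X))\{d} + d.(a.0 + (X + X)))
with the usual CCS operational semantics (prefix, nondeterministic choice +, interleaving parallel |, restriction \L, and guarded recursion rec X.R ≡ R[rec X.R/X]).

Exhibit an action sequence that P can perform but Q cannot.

P's transition system — 4 states:
  p0 = rec X. d.((d.(X + X))\{d} + a.(a.0 + (X + X))) | —d→ p1
  p1 = (d.((rec X. d.((d.(X + X))\{d} + a.(a.0 + (X + X)))) + (rec X. d.((d.(X + X))\{d} + a.(a.0 + (X + X))))))\{d} + a.(a.0 + ((rec X. d.((d.(X + X))\{d} + a.(a.0 + (X + X)))) + (rec X. d.((d.(X + X))\{d} + a.(a.0 + (X + X)))))) | —a→ p2
  p2 = a.0 + ((rec X. d.((d.(X + X))\{d} + a.(a.0 + (X + X)))) + (rec X. d.((d.(X + X))\{d} + a.(a.0 + (X + X))))) | —a→ p3, —d→ p1
  p3 = 0 | ∅
Q's transition system — 4 states:
  q0 = rec X. d.((d.(X + X))\{d} + d.(a.0 + (X + X))) | —d→ q1
  q1 = (d.((rec X. d.((d.(X + X))\{d} + d.(a.0 + (X + X)))) + (rec X. d.((d.(X + X))\{d} + d.(a.0 + (X + X))))))\{d} + d.(a.0 + ((rec X. d.((d.(X + X))\{d} + d.(a.0 + (X + X)))) + (rec X. d.((d.(X + X))\{d} + d.(a.0 + (X + X)))))) | —d→ q2
  q2 = a.0 + ((rec X. d.((d.(X + X))\{d} + d.(a.0 + (X + X)))) + (rec X. d.((d.(X + X))\{d} + d.(a.0 + (X + X))))) | —a→ q3, —d→ q1
  q3 = 0 | ∅
Run σ = ⟨da⟩ on P: start {p0}
  step 1 (d): {p1}
  step 2 (a): {p2}
  P completes σ.
Run σ = ⟨da⟩ on Q: start {q0}
  step 1 (d): {q1}
  step 2 (a): ∅  — Q cannot continue

da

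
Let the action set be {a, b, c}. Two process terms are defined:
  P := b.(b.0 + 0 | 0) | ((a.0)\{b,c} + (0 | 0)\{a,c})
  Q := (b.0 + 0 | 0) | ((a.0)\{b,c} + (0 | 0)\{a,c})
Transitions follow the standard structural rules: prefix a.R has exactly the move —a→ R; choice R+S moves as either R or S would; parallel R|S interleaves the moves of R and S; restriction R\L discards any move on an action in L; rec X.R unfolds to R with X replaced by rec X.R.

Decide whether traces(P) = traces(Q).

LTS(P): 6 reachable states
  p0 = b.(b.0 + 0 | 0) | ((a.0)\{b,c} + (0 | 0)\{a,c}) :: -a-> p1, -b-> p2
  p1 = b.(b.0 + 0 | 0) | 0\{b,c} :: -b-> p3
  p2 = (b.0 + 0 | 0) | ((a.0)\{b,c} + (0 | 0)\{a,c}) :: -a-> p3, -b-> p4
  p3 = (b.0 + 0 | 0) | 0\{b,c} :: -b-> p5
  p4 = 0 | ((a.0)\{b,c} + (0 | 0)\{a,c}) :: -a-> p5
  p5 = 0 | 0\{b,c} :: (no moves)
LTS(Q): 4 reachable states
  q0 = (b.0 + 0 | 0) | ((a.0)\{b,c} + (0 | 0)\{a,c}) :: -a-> q1, -b-> q2
  q1 = (b.0 + 0 | 0) | 0\{b,c} :: -b-> q3
  q2 = 0 | ((a.0)\{b,c} + (0 | 0)\{a,c}) :: -a-> q3
  q3 = 0 | 0\{b,c} :: (no moves)
Trace ⟨bb⟩ through P, begin at {p0}:
  step 1 (b): {p2}
  step 2 (b): {p4}
  P completes σ.
Trace ⟨bb⟩ through Q, begin at {q0}:
  step 1 (b): {q2}
  step 2 (b): no successor for Q

trace-distinct — witness ⟨bb⟩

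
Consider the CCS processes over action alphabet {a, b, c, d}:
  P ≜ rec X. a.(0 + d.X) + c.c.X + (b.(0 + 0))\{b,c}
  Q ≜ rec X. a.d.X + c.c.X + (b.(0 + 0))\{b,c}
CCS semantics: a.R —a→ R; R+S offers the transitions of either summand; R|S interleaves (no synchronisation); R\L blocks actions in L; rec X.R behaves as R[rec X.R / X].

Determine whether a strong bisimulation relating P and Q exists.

YES

LTS(P): 3 reachable states
  p0 = rec X. a.(0 + d.X) + c.c.X + (b.(0 + 0))\{b,c} | ··a··> p1, ··c··> p2
  p1 = 0 + d.(rec X. a.(0 + d.X) + c.c.X + (b.(0 + 0))\{b,c}) | ··d··> p0
  p2 = c.(rec X. a.(0 + d.X) + c.c.X + (b.(0 + 0))\{b,c}) | ··c··> p0
LTS(Q): 3 reachable states
  q0 = rec X. a.d.X + c.c.X + (b.(0 + 0))\{b,c} | ··a··> q1, ··c··> q2
  q1 = d.(rec X. a.d.X + c.c.X + (b.(0 + 0))\{b,c}) | ··d··> q0
  q2 = c.(rec X. a.d.X + c.c.X + (b.(0 + 0))\{b,c}) | ··c··> q0
Coarsest stable partition (strong bisimilarity classes):
  B0 = {p0, q0}
  B1 = {p1, q1}
  B2 = {p2, q2}
p0 ∈ B0, q0 ∈ B0 → same block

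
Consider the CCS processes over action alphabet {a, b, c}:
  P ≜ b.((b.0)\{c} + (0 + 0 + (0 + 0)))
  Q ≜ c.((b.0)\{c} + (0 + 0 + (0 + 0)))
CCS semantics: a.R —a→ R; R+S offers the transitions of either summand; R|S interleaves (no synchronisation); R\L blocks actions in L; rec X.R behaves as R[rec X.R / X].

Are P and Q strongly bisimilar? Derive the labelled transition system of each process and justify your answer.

NO

Reachable graph of P (3 states):
  m0 = b.((b.0)\{c} + (0 + 0 + (0 + 0))) | -b-> m1
  m1 = (b.0)\{c} + (0 + 0 + (0 + 0)) | -b-> m2
  m2 = 0\{c} | deadlocked
Reachable graph of Q (3 states):
  n0 = c.((b.0)\{c} + (0 + 0 + (0 + 0))) | -c-> n1
  n1 = (b.0)\{c} + (0 + 0 + (0 + 0)) | -b-> n2
  n2 = 0\{c} | deadlocked
Bisimilarity quotient blocks:
  B0 = {m0}
  B1 = {m1, n1}
  B2 = {m2, n2}
  B3 = {n0}
m0 ∈ B0, n0 ∈ B3 → different blocks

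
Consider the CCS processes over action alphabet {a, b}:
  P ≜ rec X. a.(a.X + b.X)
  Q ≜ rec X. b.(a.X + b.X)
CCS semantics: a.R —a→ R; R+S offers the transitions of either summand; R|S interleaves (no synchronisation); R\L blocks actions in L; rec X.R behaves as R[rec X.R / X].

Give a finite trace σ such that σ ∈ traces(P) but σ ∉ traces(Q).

Reachable graph of P (2 states):
  s0 = rec X. a.(a.X + b.X) :: --a--▸ s1
  s1 = a.(rec X. a.(a.X + b.X)) + b.(rec X. a.(a.X + b.X)) :: --a--▸ s0, --b--▸ s0
Reachable graph of Q (2 states):
  t0 = rec X. b.(a.X + b.X) :: --b--▸ t1
  t1 = a.(rec X. b.(a.X + b.X)) + b.(rec X. b.(a.X + b.X)) :: --a--▸ t0, --b--▸ t0
Executing a from P (initial set {s0}):
  [1] a ⇒ {s1}
  P completes σ.
Executing a from Q (initial set {t0}):
  [1] a ⇒ ∅ (Q stuck)

a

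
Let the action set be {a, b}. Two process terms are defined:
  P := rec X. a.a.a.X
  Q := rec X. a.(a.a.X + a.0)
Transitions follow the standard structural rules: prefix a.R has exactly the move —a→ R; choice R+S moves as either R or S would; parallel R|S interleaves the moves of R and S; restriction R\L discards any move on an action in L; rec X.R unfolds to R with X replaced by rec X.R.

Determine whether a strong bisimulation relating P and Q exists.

Reachable graph of P (3 states):
  u0 = rec X. a.a.a.X | =a=> u1
  u1 = a.a.(rec X. a.a.a.X) | =a=> u2
  u2 = a.(rec X. a.a.a.X) | =a=> u0
Reachable graph of Q (4 states):
  v0 = rec X. a.(a.a.X + a.0) | =a=> v1
  v1 = a.a.(rec X. a.(a.a.X + a.0)) + a.0 | =a=> v2, =a=> v3
  v2 = 0 | ∅
  v3 = a.(rec X. a.(a.a.X + a.0)) | =a=> v0
Partition-refinement fixed point:
  B0 = {u0, u1, u2}
  B1 = {v0}
  B2 = {v1}
  B3 = {v2}
  B4 = {v3}
u0 ∈ B0, v0 ∈ B1 → different blocks

P ≁ Q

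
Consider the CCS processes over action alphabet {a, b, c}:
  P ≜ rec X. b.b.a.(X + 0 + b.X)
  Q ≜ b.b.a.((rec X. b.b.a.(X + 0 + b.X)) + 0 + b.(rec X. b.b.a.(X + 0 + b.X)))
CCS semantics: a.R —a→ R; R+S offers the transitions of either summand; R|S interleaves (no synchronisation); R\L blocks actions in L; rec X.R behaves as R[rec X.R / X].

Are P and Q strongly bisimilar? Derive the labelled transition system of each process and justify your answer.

YES

Reachable graph of P (4 states):
  u0 = rec X. b.b.a.(X + 0 + b.X) ⊢ —b→ u1
  u1 = b.a.((rec X. b.b.a.(X + 0 + b.X)) + 0 + b.(rec X. b.b.a.(X + 0 + b.X))) ⊢ —b→ u2
  u2 = a.((rec X. b.b.a.(X + 0 + b.X)) + 0 + b.(rec X. b.b.a.(X + 0 + b.X))) ⊢ —a→ u3
  u3 = (rec X. b.b.a.(X + 0 + b.X)) + 0 + b.(rec X. b.b.a.(X + 0 + b.X)) ⊢ —b→ u0, —b→ u1
Reachable graph of Q (5 states):
  v0 = b.b.a.((rec X. b.b.a.(X + 0 + b.X)) + 0 + b.(rec X. b.b.a.(X + 0 + b.X))) ⊢ —b→ v1
  v1 = b.a.((rec X. b.b.a.(X + 0 + b.X)) + 0 + b.(rec X. b.b.a.(X + 0 + b.X))) ⊢ —b→ v2
  v2 = a.((rec X. b.b.a.(X + 0 + b.X)) + 0 + b.(rec X. b.b.a.(X + 0 + b.X))) ⊢ —a→ v3
  v3 = (rec X. b.b.a.(X + 0 + b.X)) + 0 + b.(rec X. b.b.a.(X + 0 + b.X)) ⊢ —b→ v1, —b→ v4
  v4 = rec X. b.b.a.(X + 0 + b.X) ⊢ —b→ v1
Partition-refinement fixed point:
  B0 = {u0, v0, v4}
  B1 = {u1, v1}
  B2 = {u2, v2}
  B3 = {u3, v3}
u0 ∈ B0, v0 ∈ B0 → same block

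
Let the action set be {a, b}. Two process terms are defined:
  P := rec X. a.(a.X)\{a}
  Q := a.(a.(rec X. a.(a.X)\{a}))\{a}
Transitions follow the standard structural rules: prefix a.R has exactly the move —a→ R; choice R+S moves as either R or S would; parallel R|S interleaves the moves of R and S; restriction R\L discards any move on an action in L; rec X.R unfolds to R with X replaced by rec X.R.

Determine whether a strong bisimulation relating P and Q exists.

P's transition system — 2 states:
  u0 = rec X. a.(a.X)\{a} ⊢ =a=> u1
  u1 = (a.(rec X. a.(a.X)\{a}))\{a} ⊢ (no moves)
Q's transition system — 2 states:
  v0 = a.(a.(rec X. a.(a.X)\{a}))\{a} ⊢ =a=> v1
  v1 = (a.(rec X. a.(a.X)\{a}))\{a} ⊢ (no moves)
Partition-refinement fixed point:
  B0 = {u0, v0}
  B1 = {u1, v1}
u0 ∈ B0, v0 ∈ B0 → same block

P ~ Q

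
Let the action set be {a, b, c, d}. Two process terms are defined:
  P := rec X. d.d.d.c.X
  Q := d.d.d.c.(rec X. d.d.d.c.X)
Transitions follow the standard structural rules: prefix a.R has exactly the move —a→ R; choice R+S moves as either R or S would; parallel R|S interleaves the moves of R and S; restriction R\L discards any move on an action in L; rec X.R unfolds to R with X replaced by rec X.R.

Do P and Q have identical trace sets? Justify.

trace-equivalent

LTS(P): 4 reachable states
  m0 = rec X. d.d.d.c.X has moves ··d··> m1
  m1 = d.d.c.(rec X. d.d.d.c.X) has moves ··d··> m2
  m2 = d.c.(rec X. d.d.d.c.X) has moves ··d··> m3
  m3 = c.(rec X. d.d.d.c.X) has moves ··c··> m0
LTS(Q): 5 reachable states
  n0 = d.d.d.c.(rec X. d.d.d.c.X) has moves ··d··> n1
  n1 = d.d.c.(rec X. d.d.d.c.X) has moves ··d··> n2
  n2 = d.c.(rec X. d.d.d.c.X) has moves ··d··> n3
  n3 = c.(rec X. d.d.d.c.X) has moves ··c··> n4
  n4 = rec X. d.d.d.c.X has moves ··d··> n1
Bisimilarity quotient blocks:
  B0 = {m0, n0, n4}
  B1 = {m1, n1}
  B2 = {m2, n2}
  B3 = {m3, n3}
m0 ∈ B0, n0 ∈ B0 → same block
Bisimilar ⇒ trace-equivalent.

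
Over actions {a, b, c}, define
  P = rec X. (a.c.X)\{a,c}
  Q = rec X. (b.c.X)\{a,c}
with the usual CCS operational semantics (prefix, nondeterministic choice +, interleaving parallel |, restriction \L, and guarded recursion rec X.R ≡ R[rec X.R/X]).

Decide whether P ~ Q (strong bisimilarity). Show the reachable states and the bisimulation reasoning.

not bisimilar

Reachable graph of P (1 states):
  s0 = rec X. (a.c.X)\{a,c} :: stopped
Reachable graph of Q (2 states):
  t0 = rec X. (b.c.X)\{a,c} :: —b→ t1
  t1 = (c.(rec X. (b.c.X)\{a,c}))\{a,c} :: stopped
Coarsest stable partition (strong bisimilarity classes):
  B0 = {s0, t1}
  B1 = {t0}
s0 ∈ B0, t0 ∈ B1 → different blocks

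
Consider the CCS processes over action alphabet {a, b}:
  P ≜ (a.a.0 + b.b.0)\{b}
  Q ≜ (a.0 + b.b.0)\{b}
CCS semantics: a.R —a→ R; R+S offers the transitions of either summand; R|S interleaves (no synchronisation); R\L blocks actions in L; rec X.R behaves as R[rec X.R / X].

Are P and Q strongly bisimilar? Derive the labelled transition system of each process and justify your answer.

NO

Reachable graph of P (3 states):
  s0 = (a.a.0 + b.b.0)\{b} | -a-> s1
  s1 = (a.0)\{b} | -a-> s2
  s2 = 0\{b} | ∅
Reachable graph of Q (2 states):
  t0 = (a.0 + b.b.0)\{b} | -a-> t1
  t1 = 0\{b} | ∅
Coarsest stable partition (strong bisimilarity classes):
  B0 = {s0}
  B1 = {s1, t0}
  B2 = {s2, t1}
s0 ∈ B0, t0 ∈ B1 → different blocks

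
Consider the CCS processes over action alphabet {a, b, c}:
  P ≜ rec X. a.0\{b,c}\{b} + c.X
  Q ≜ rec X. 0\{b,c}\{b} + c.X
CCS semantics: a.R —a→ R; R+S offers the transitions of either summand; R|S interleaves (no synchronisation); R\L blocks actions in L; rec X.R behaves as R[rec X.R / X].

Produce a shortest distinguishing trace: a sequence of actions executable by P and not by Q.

a

P's transition system — 2 states:
  p0 = rec X. a.0\{b,c}\{b} + c.X → -a-> p1, -c-> p0
  p1 = 0\{b,c}\{b} → deadlocked
Q's transition system — 1 states:
  q0 = rec X. 0\{b,c}\{b} + c.X → -c-> q0
Executing a from P (initial set {p0}):
  step 1 (a): {p1}
  — P admits the full trace.
Executing a from Q (initial set {q0}):
  step 1 (a): ∅  — Q cannot continue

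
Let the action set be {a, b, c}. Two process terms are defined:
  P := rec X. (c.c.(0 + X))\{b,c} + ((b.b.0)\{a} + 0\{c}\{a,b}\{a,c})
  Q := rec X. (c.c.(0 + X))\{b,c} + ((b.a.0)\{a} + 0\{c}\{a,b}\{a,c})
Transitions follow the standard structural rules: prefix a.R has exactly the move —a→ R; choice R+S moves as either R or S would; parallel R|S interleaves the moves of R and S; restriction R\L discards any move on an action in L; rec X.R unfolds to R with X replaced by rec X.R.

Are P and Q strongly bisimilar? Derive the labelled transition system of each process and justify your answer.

P's transition system — 3 states:
  u0 = rec X. (c.c.(0 + X))\{b,c} + ((b.b.0)\{a} + 0\{c}\{a,b}\{a,c}) ⊢ --b--▸ u1
  u1 = (b.0)\{a} ⊢ --b--▸ u2
  u2 = 0\{a} ⊢ ∅
Q's transition system — 2 states:
  v0 = rec X. (c.c.(0 + X))\{b,c} + ((b.a.0)\{a} + 0\{c}\{a,b}\{a,c}) ⊢ --b--▸ v1
  v1 = (a.0)\{a} ⊢ ∅
Coarsest stable partition (strong bisimilarity classes):
  B0 = {u0}
  B1 = {u1, v0}
  B2 = {u2, v1}
u0 ∈ B0, v0 ∈ B1 → different blocks

NO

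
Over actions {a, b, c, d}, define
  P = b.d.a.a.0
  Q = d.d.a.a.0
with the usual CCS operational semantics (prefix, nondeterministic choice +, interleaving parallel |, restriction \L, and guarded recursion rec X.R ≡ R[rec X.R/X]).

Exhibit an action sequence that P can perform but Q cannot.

LTS(P): 5 reachable states
  s0 = b.d.a.a.0 → =b=> s1
  s1 = d.a.a.0 → =d=> s2
  s2 = a.a.0 → =a=> s3
  s3 = a.0 → =a=> s4
  s4 = 0 → stopped
LTS(Q): 5 reachable states
  t0 = d.d.a.a.0 → =d=> t1
  t1 = d.a.a.0 → =d=> t2
  t2 = a.a.0 → =a=> t3
  t3 = a.0 → =a=> t4
  t4 = 0 → stopped
Trace ⟨b⟩ through P, begin at {s0}:
  step 1 (b): {s1}
  ✓ P
Trace ⟨b⟩ through Q, begin at {t0}:
  step 1 (b): no successor for Q

b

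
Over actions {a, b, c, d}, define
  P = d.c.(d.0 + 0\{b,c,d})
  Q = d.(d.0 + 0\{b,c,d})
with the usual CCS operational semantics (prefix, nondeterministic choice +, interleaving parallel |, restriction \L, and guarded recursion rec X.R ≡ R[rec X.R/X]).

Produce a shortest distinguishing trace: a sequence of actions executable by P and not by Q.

dc

Reachable graph of P (4 states):
  u0 = d.c.(d.0 + 0\{b,c,d}) :: ··d··> u1
  u1 = c.(d.0 + 0\{b,c,d}) :: ··c··> u2
  u2 = d.0 + 0\{b,c,d} :: ··d··> u3
  u3 = 0 :: deadlocked
Reachable graph of Q (3 states):
  v0 = d.(d.0 + 0\{b,c,d}) :: ··d··> v1
  v1 = d.0 + 0\{b,c,d} :: ··d··> v2
  v2 = 0 :: deadlocked
Trace ⟨dc⟩ through P, begin at {u0}:
  [1] d ⇒ {u1}
  [2] c ⇒ {u2}
  ✓ P
Trace ⟨dc⟩ through Q, begin at {v0}:
  [1] d ⇒ {v1}
  [2] c ⇒ ∅ (Q stuck)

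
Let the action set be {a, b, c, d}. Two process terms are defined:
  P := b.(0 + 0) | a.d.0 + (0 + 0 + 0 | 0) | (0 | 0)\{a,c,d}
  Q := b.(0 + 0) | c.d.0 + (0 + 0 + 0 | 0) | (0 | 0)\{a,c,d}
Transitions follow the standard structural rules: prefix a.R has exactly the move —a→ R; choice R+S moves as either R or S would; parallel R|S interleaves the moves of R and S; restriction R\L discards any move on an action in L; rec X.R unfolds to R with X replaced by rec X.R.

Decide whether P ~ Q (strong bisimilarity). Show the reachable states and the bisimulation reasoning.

NO

P's transition system — 6 states:
  u0 = b.(0 + 0) | a.d.0 + (0 + 0 + 0 | 0) | (0 | 0)\{a,c,d} :: -a-> u1, -b-> u2
  u1 = b.(0 + 0) | d.0 :: -b-> u3, -d-> u4
  u2 = (0 + 0) | a.d.0 :: -a-> u3
  u3 = (0 + 0) | d.0 :: -d-> u5
  u4 = b.(0 + 0) | 0 :: -b-> u5
  u5 = (0 + 0) | 0 :: deadlocked
Q's transition system — 6 states:
  v0 = b.(0 + 0) | c.d.0 + (0 + 0 + 0 | 0) | (0 | 0)\{a,c,d} :: -b-> v1, -c-> v2
  v1 = (0 + 0) | c.d.0 :: -c-> v3
  v2 = b.(0 + 0) | d.0 :: -b-> v3, -d-> v4
  v3 = (0 + 0) | d.0 :: -d-> v5
  v4 = b.(0 + 0) | 0 :: -b-> v5
  v5 = (0 + 0) | 0 :: deadlocked
Coarsest stable partition (strong bisimilarity classes):
  B0 = {u0}
  B1 = {u2}
  B2 = {u3, v3}
  B3 = {u5, v5}
  B4 = {u1, v2}
  B5 = {u4, v4}
  B6 = {v0}
  B7 = {v1}
u0 ∈ B0, v0 ∈ B6 → different blocks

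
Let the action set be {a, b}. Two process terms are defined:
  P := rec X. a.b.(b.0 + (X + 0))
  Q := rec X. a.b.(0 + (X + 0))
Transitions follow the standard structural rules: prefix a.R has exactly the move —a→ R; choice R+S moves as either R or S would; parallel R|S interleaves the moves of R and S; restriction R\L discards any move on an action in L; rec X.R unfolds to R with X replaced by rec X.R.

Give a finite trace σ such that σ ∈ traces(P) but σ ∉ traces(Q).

P's transition system — 4 states:
  s0 = rec X. a.b.(b.0 + (X + 0)) has moves --a--▸ s1
  s1 = b.(b.0 + ((rec X. a.b.(b.0 + (X + 0))) + 0)) has moves --b--▸ s2
  s2 = b.0 + ((rec X. a.b.(b.0 + (X + 0))) + 0) has moves --a--▸ s1, --b--▸ s3
  s3 = 0 has moves stopped
Q's transition system — 3 states:
  t0 = rec X. a.b.(0 + (X + 0)) has moves --a--▸ t1
  t1 = b.(0 + ((rec X. a.b.(0 + (X + 0))) + 0)) has moves --b--▸ t2
  t2 = 0 + ((rec X. a.b.(0 + (X + 0))) + 0) has moves --a--▸ t1
Executing abb from P (initial set {s0}):
  step 1 (a): {s1}
  step 2 (b): {s2}
  step 3 (b): {s3}
  P completes σ.
Executing abb from Q (initial set {t0}):
  step 1 (a): {t1}
  step 2 (b): {t2}
  step 3 (b): ∅ (Q stuck)

abb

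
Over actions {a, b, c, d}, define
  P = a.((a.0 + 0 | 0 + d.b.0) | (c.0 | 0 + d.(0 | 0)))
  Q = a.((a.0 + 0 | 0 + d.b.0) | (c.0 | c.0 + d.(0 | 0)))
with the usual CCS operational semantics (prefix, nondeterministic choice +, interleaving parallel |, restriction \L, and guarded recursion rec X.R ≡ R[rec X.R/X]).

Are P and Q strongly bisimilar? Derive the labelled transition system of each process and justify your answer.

NO

Reachable graph of P (7 states):
  p0 = a.((a.0 + 0 | 0 + d.b.0) | (c.0 | 0 + d.(0 | 0))) has moves --a--▸ p1
  p1 = (a.0 + 0 | 0 + d.b.0) | (c.0 | 0 + d.(0 | 0)) has moves --a--▸ p2, --c--▸ p3, --d--▸ p3, --d--▸ p4
  p2 = 0 | (c.0 | 0 + d.(0 | 0)) has moves --c--▸ p5, --d--▸ p5
  p3 = (a.0 + 0 | 0 + d.b.0) | (0 | 0) has moves --a--▸ p5, --d--▸ p6
  p4 = b.0 | (c.0 | 0 + d.(0 | 0)) has moves --b--▸ p2, --c--▸ p6, --d--▸ p6
  p5 = 0 | (0 | 0) has moves deadlocked
  p6 = b.0 | (0 | 0) has moves --b--▸ p5
Reachable graph of Q (13 states):
  q0 = a.((a.0 + 0 | 0 + d.b.0) | (c.0 | c.0 + d.(0 | 0))) has moves --a--▸ q1
  q1 = (a.0 + 0 | 0 + d.b.0) | (c.0 | c.0 + d.(0 | 0)) has moves --a--▸ q2, --c--▸ q3, --c--▸ q4, --d--▸ q5, --d--▸ q6
  q2 = 0 | (c.0 | c.0 + d.(0 | 0)) has moves --c--▸ q7, --c--▸ q8, --d--▸ q9
  q3 = (a.0 + 0 | 0 + d.b.0) | (0 | c.0) has moves --a--▸ q7, --c--▸ q5, --d--▸ q10
  q4 = (a.0 + 0 | 0 + d.b.0) | (c.0 | 0) has moves --a--▸ q8, --c--▸ q5, --d--▸ q11
  q5 = (a.0 + 0 | 0 + d.b.0) | (0 | 0) has moves --a--▸ q9, --d--▸ q12
  q6 = b.0 | (c.0 | c.0 + d.(0 | 0)) has moves --b--▸ q2, --c--▸ q10, --c--▸ q11, --d--▸ q12
  q7 = 0 | (0 | c.0) has moves --c--▸ q9
  q8 = 0 | (c.0 | 0) has moves --c--▸ q9
  q9 = 0 | (0 | 0) has moves deadlocked
  q10 = b.0 | (0 | c.0) has moves --b--▸ q7, --c--▸ q12
  q11 = b.0 | (c.0 | 0) has moves --b--▸ q8, --c--▸ q12
  q12 = b.0 | (0 | 0) has moves --b--▸ q9
Partition-refinement fixed point:
  B0 = {p0}
  B1 = {p1}
  B2 = {p3, q5}
  B3 = {p5, q9}
  B4 = {p6, q12}
  B5 = {p4}
  B6 = {p2}
  B7 = {q0}
  B8 = {q1}
  B9 = {q6}
  B10 = {q10, q11}
  B11 = {q7, q8}
  B12 = {q2}
  B13 = {q3, q4}
p0 ∈ B0, q0 ∈ B7 → different blocks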